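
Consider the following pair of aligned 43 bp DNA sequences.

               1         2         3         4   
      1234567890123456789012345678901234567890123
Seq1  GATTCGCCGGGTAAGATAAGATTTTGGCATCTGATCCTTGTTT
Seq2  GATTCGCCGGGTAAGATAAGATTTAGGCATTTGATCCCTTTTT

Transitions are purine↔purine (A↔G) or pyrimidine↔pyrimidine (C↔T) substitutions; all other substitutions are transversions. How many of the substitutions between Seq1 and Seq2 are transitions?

2

Mismatches occur at site 25 (T→A, transversion), site 31 (C→T, transition), site 38 (T→C, transition), site 40 (G→T, transversion).
Of the 4 differences, 2 transitions and 2 transversions, so the answer is 2.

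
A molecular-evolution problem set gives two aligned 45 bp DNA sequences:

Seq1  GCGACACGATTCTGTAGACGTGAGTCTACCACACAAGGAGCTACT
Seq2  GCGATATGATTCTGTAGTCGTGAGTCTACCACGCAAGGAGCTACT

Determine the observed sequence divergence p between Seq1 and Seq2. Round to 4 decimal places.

0.0889

The sequences differ at positions 5 (C/T), 7 (C/T), 18 (A/T), 33 (A/G).
There are 4 differences over 45 sites, so p = 4/45 = 0.0889.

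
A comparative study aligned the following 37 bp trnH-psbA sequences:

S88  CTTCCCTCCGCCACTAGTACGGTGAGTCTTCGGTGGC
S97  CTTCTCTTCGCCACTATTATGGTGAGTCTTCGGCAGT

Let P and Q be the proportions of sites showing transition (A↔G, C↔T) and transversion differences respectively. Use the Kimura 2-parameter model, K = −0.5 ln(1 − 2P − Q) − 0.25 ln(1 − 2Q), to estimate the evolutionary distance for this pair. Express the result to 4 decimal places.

The sequences differ at positions 5 (C/T, transition), 8 (C/T, transition), 17 (G/T, transversion), 20 (C/T, transition), 34 (T/C, transition), 35 (G/A, transition), 37 (C/T, transition).
Of the 7 differences, 6 transitions and 1 transversion over 37 sites: P = 6/37 = 0.162162, Q = 1/37 = 0.027027.
d = −0.5·ln(0.648649) − 0.25·ln(0.945946) = −0.5·(-0.432864) − 0.25·(-0.055570) = 0.2303.

0.2303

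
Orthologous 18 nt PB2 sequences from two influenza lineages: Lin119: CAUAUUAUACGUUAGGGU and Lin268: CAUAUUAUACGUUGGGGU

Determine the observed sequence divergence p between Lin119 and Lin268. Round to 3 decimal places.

0.056

Differing sites — 14:A/G.
There are 1 differences over 18 sites, so p = 1/18 = 0.056.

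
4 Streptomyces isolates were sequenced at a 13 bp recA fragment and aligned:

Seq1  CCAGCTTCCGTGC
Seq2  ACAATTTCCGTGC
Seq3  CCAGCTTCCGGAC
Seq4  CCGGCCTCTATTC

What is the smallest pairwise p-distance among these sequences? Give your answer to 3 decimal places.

Pairwise Hamming distances:
  Seq1 vs Seq2: 3
  Seq1 vs Seq3: 2
  Seq1 vs Seq4: 5
  Seq2 vs Seq3: 5
  Seq2 vs Seq4: 8
  Seq3 vs Seq4: 6
The smallest is 2 mismatches, between Seq1 and Seq3; p = 2/13 = 0.154.

0.154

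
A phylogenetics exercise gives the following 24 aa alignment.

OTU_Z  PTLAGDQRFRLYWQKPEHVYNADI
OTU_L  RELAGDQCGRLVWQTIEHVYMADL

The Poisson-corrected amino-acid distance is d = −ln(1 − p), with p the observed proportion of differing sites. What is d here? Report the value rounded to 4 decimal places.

Mismatches occur at site 1 (P/R), site 2 (T/E), site 8 (R/C), site 9 (F/G), site 12 (Y/V), site 15 (K/T), site 16 (P/I), site 21 (N/M), site 24 (I/L).
p = 9/24 = 0.375000.
d = −ln(1 − 0.375000) = −ln(0.625000) = 0.4700.

0.4700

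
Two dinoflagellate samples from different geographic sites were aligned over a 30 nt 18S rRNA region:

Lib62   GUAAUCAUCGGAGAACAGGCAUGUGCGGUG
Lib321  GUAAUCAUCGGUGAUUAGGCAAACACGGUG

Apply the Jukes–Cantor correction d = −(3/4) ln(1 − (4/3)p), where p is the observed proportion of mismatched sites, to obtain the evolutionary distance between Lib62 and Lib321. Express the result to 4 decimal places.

Mismatches occur at site 12 (A→U), site 15 (A→U), site 16 (C→U), site 22 (U→A), site 23 (G→A), site 24 (U→C), site 25 (G→A).
p = 7/30 = 0.233333.
d = −0.75 · ln(1 − (4/3)·0.233333) = −0.75 · ln(0.688889) = −0.75 · (-0.372675) = 0.2795.

0.2795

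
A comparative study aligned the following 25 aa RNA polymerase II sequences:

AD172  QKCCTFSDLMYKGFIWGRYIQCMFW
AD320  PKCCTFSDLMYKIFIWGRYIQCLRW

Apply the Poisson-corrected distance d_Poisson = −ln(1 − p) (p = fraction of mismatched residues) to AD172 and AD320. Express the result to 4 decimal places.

Differing sites — 1:Q/P; 13:G/I; 23:M/L; 24:F/R.
p = 4/25 = 0.160000.
d = −ln(1 − 0.160000) = −ln(0.840000) = 0.1744.

0.1744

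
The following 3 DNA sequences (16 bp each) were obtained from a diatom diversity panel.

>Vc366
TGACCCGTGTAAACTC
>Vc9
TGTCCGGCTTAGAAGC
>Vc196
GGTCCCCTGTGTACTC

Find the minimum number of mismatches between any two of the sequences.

5

Pairwise Hamming distances:
  Vc366 vs Vc9: 7
  Vc366 vs Vc196: 5
  Vc9 vs Vc196: 9
The smallest is 5, between Vc366 and Vc196.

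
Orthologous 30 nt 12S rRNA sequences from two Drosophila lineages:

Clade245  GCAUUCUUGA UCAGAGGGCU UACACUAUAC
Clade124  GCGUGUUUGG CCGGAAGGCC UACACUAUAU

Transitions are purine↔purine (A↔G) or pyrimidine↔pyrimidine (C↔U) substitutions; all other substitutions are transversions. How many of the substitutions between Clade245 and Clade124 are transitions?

8

Mismatches occur at site 3 (A↔G, transition), site 5 (U↔G, transversion), site 6 (C↔U, transition), site 10 (A↔G, transition), site 11 (U↔C, transition), site 13 (A↔G, transition), site 16 (G↔A, transition), site 20 (U↔C, transition), site 30 (C↔U, transition).
Of the 9 differences, 8 transitions and 1 transversion, so the answer is 8.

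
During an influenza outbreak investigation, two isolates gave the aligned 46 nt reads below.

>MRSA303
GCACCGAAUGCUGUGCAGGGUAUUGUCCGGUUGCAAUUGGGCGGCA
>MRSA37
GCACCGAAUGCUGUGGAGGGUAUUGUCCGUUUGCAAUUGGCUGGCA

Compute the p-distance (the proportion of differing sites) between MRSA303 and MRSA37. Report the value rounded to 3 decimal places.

0.087

The sequences differ at positions 16 (C/G), 30 (G/U), 41 (G/C), 42 (C/U).
There are 4 differences over 46 sites, so p = 4/46 = 0.087.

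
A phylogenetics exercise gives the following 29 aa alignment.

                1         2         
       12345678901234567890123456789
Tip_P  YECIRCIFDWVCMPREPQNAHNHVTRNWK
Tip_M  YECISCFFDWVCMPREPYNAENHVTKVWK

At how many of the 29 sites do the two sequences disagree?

6

Differing sites — 5:R/S; 7:I/F; 18:Q/Y; 21:H/E; 26:R/K; 27:N/V.
That gives 6 mismatches out of 29 aligned sites, so the Hamming distance is 6.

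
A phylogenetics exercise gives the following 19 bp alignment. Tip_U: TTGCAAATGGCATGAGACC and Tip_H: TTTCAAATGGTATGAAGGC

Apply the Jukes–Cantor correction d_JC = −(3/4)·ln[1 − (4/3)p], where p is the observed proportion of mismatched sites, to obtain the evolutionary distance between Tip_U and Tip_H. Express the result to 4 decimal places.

0.3241

The sequences differ at positions 3 (G/T), 11 (C/T), 16 (G/A), 17 (A/G), 18 (C/G).
p = 5/19 = 0.263158.
d = −0.75 · ln(1 − (4/3)·0.263158) = −0.75 · ln(0.649123) = −0.75 · (-0.432133) = 0.3241.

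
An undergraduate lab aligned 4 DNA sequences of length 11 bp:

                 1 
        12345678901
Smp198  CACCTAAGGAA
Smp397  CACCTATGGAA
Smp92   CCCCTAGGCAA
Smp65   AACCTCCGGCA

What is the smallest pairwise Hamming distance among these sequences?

Pairwise Hamming distances:
  Smp198 vs Smp397: 1
  Smp198 vs Smp92: 3
  Smp198 vs Smp65: 4
  Smp397 vs Smp92: 3
  Smp397 vs Smp65: 4
  Smp92 vs Smp65: 6
The smallest is 1, between Smp198 and Smp397.

1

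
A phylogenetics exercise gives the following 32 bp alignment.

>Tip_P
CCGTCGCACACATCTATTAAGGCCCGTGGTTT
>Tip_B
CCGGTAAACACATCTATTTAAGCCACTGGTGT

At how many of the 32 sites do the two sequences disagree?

The sequences differ at positions 4 (T/G), 5 (C/T), 6 (G/A), 7 (C/A), 19 (A/T), 21 (G/A), 25 (C/A), 26 (G/C), 31 (T/G).
That gives 9 mismatches out of 32 aligned sites, so the Hamming distance is 9.

9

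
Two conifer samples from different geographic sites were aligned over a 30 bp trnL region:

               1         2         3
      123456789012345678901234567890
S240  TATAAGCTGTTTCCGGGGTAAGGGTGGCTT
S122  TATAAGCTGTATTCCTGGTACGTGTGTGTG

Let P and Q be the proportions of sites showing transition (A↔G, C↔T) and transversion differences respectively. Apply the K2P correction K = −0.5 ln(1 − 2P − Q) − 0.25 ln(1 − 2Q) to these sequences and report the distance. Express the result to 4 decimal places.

0.3933

Differing sites — 11:T/A (Tv); 13:C/T (Ti); 15:G/C (Tv); 16:G/T (Tv); 21:A/C (Tv); 23:G/T (Tv); 27:G/T (Tv); 28:C/G (Tv); 30:T/G (Tv).
Of the 9 differences, 1 transition and 8 transversions over 30 sites: P = 1/30 = 0.033333, Q = 8/30 = 0.266667.
d = −0.5·ln(0.666667) − 0.25·ln(0.466666) = −0.5·(-0.405465) − 0.25·(-0.762141) = 0.3933.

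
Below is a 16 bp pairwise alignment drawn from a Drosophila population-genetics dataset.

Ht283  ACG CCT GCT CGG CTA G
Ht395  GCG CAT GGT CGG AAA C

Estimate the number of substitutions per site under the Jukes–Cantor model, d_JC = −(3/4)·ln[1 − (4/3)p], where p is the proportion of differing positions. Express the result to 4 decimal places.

Differing sites — 1:A/G; 5:C/A; 8:C/G; 13:C/A; 14:T/A; 16:G/C.
p = 6/16 = 0.375000.
d = −0.75 · ln(1 − (4/3)·0.375000) = −0.75 · ln(0.500000) = −0.75 · (-0.693147) = 0.5199.

0.5199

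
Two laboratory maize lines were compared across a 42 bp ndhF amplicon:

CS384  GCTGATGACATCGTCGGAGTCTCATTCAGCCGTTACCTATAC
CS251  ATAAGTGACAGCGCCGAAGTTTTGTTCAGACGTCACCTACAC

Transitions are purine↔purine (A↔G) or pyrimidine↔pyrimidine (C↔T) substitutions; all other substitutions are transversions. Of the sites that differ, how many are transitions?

The sequences differ at positions 1 (G/A, transition), 2 (C/T, transition), 3 (T/A, transversion), 4 (G/A, transition), 5 (A/G, transition), 11 (T/G, transversion), 14 (T/C, transition), 17 (G/A, transition), 21 (C/T, transition), 23 (C/T, transition), 24 (A/G, transition), 30 (C/A, transversion), 34 (T/C, transition), 40 (T/C, transition).
Of the 14 differences, 11 transitions and 3 transversions, so the answer is 11.

11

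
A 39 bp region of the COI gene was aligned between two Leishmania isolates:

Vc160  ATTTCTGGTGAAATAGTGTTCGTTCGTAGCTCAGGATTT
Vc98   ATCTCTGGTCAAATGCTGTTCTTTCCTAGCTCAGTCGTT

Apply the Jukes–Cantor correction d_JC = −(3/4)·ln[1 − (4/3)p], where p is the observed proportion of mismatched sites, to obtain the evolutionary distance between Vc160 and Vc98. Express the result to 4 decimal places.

0.2758

Mismatches occur at site 3 (T→C), site 10 (G→C), site 15 (A→G), site 16 (G→C), site 22 (G→T), site 26 (G→C), site 35 (G→T), site 36 (A→C), site 37 (T→G).
p = 9/39 = 0.230769.
d = −0.75 · ln(1 − (4/3)·0.230769) = −0.75 · ln(0.692308) = −0.75 · (-0.367724) = 0.2758.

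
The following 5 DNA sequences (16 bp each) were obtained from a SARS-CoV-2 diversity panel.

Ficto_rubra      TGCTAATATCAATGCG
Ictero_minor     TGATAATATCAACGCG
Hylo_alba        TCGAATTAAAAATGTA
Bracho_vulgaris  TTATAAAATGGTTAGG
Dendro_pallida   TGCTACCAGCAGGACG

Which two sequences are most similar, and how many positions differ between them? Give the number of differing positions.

Pairwise Hamming distances:
  Ficto_rubra vs Ictero_minor: 2
  Ficto_rubra vs Hylo_alba: 8
  Ficto_rubra vs Bracho_vulgaris: 8
  Ficto_rubra vs Dendro_pallida: 6
  Ictero_minor vs Hylo_alba: 9
  Ictero_minor vs Bracho_vulgaris: 8
  Ictero_minor vs Dendro_pallida: 7
  Hylo_alba vs Bracho_vulgaris: 12
  Hylo_alba vs Dendro_pallida: 12
  Bracho_vulgaris vs Dendro_pallida: 10
The smallest is 2, between Ficto_rubra and Ictero_minor.

2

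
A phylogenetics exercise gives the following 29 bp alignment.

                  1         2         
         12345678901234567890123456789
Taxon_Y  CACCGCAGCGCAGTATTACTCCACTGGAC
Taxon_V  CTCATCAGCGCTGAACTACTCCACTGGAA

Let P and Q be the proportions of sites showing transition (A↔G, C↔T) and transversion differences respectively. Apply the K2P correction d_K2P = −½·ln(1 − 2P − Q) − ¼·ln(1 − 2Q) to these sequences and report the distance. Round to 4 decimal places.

0.2949

The sequences differ at positions 2 (A/T, transversion), 4 (C/A, transversion), 5 (G/T, transversion), 12 (A/T, transversion), 14 (T/A, transversion), 16 (T/C, transition), 29 (C/A, transversion).
Of the 7 differences, 1 transition and 6 transversions over 29 sites: P = 1/29 = 0.034483, Q = 6/29 = 0.206897.
d = −0.5·ln(0.724137) − 0.25·ln(0.586206) = −0.5·(-0.322775) − 0.25·(-0.534084) = 0.2949.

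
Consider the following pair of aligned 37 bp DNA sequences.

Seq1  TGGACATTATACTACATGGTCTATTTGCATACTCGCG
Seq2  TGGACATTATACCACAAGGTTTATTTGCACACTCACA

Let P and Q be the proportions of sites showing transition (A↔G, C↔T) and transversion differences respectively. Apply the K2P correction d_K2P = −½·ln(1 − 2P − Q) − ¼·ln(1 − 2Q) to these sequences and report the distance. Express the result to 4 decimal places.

Differing sites — 13:T/C (Ti); 17:T/A (Tv); 21:C/T (Ti); 30:T/C (Ti); 35:G/A (Ti); 37:G/A (Ti).
Of the 6 differences, 5 transitions and 1 transversion over 37 sites: P = 5/37 = 0.135135, Q = 1/37 = 0.027027.
d = −0.5·ln(0.702703) − 0.25·ln(0.945946) = −0.5·(-0.352821) − 0.25·(-0.055570) = 0.1903.

0.1903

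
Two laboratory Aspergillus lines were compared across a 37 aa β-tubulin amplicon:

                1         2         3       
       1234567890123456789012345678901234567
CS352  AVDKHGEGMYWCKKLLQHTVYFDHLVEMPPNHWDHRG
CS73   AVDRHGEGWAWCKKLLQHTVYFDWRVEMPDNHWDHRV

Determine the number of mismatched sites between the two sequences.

7

Differing sites — 4:K/R; 9:M/W; 10:Y/A; 24:H/W; 25:L/R; 30:P/D; 37:G/V.
That gives 7 mismatches out of 37 aligned sites, so the Hamming distance is 7.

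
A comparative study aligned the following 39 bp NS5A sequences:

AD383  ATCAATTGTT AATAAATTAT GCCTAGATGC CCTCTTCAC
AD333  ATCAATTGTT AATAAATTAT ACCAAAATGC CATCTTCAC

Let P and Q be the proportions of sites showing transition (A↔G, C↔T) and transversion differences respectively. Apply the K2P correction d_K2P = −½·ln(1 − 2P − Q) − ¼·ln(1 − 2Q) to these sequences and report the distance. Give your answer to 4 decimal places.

Mismatches occur at site 21 (G/A, transition), site 24 (T/A, transversion), site 26 (G/A, transition), site 32 (C/A, transversion).
Of the 4 differences, 2 transitions and 2 transversions over 39 sites: P = 2/39 = 0.051282, Q = 2/39 = 0.051282.
d = −0.5·ln(0.846154) − 0.25·ln(0.897436) = −0.5·(-0.167054) − 0.25·(-0.108213) = 0.1106.

0.1106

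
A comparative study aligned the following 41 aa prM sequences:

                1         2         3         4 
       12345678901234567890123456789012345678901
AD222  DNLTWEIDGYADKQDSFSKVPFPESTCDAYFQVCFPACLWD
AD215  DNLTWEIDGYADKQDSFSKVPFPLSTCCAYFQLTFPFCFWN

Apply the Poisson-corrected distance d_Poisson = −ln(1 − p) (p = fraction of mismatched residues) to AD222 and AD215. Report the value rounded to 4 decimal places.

0.1872

The sequences differ at positions 24 (E/L), 28 (D/C), 33 (V/L), 34 (C/T), 37 (A/F), 39 (L/F), 41 (D/N).
p = 7/41 = 0.170732.
d = −ln(1 − 0.170732) = −ln(0.829268) = 0.1872.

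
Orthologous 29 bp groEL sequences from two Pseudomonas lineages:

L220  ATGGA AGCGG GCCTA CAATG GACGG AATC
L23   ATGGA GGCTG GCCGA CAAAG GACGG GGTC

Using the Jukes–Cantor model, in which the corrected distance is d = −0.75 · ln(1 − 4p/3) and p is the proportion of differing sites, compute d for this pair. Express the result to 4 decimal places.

0.2421

The sequences differ at positions 6 (A/G), 9 (G/T), 14 (T/G), 19 (T/A), 26 (A/G), 27 (A/G).
p = 6/29 = 0.206897.
d = −0.75 · ln(1 − (4/3)·0.206897) = −0.75 · ln(0.724137) = −0.75 · (-0.322775) = 0.2421.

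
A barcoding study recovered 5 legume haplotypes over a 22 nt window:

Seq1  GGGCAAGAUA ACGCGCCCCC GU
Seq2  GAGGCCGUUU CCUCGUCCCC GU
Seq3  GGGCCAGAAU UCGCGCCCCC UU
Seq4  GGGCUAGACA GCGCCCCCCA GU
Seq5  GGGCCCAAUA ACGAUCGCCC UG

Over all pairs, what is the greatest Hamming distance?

13

Pairwise Hamming distances:
  Seq1 vs Seq2: 9
  Seq1 vs Seq3: 5
  Seq1 vs Seq4: 5
  Seq1 vs Seq5: 8
  Seq2 vs Seq3: 9
  Seq2 vs Seq4: 12
  Seq2 vs Seq5: 13
  Seq3 vs Seq4: 7
  Seq3 vs Seq5: 9
  Seq4 vs Seq5: 11
The largest is 13, between Seq2 and Seq5.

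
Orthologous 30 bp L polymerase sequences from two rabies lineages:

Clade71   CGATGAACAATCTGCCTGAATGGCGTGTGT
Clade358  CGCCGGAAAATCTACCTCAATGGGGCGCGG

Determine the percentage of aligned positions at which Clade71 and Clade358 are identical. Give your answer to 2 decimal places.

66.67%

Differing sites — 3:A/C; 4:T/C; 6:A/G; 8:C/A; 14:G/A; 18:G/C; 24:C/G; 26:T/C; 28:T/C; 30:T/G.
20 of the 30 sites match, so the percent identity is 20/30 × 100 = 66.67%.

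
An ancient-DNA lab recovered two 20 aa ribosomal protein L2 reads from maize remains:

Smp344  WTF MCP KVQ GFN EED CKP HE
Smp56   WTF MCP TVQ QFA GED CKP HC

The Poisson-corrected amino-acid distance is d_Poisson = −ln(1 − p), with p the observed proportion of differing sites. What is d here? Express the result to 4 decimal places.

The sequences differ at positions 7 (K/T), 10 (G/Q), 12 (N/A), 13 (E/G), 20 (E/C).
p = 5/20 = 0.250000.
d = −ln(1 − 0.250000) = −ln(0.750000) = 0.2877.

0.2877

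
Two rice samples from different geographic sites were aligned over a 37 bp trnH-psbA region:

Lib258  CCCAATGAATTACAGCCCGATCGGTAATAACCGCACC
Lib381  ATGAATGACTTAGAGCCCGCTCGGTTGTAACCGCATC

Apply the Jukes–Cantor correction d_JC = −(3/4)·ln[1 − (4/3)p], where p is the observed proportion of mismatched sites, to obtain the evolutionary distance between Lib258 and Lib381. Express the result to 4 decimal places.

The sequences differ at positions 1 (C/A), 2 (C/T), 3 (C/G), 9 (A/C), 13 (C/G), 20 (A/C), 26 (A/T), 27 (A/G), 36 (C/T).
p = 9/37 = 0.243243.
d = −0.75 · ln(1 − (4/3)·0.243243) = −0.75 · ln(0.675676) = −0.75 · (-0.392042) = 0.2940.

0.2940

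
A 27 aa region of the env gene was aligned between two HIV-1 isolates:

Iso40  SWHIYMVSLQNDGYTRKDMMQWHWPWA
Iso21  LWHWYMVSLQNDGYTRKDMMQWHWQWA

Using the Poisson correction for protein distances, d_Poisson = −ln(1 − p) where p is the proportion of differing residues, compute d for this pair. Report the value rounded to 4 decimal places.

The sequences differ at positions 1 (S/L), 4 (I/W), 25 (P/Q).
p = 3/27 = 0.111111.
d = −ln(1 − 0.111111) = −ln(0.888889) = 0.1178.

0.1178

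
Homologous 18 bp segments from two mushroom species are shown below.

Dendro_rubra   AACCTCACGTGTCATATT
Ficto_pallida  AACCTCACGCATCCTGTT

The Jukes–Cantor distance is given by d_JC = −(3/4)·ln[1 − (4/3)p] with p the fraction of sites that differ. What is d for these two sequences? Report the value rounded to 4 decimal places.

The sequences differ at positions 10 (T/C), 11 (G/A), 14 (A/C), 16 (A/G).
p = 4/18 = 0.222222.
d = −0.75 · ln(1 − (4/3)·0.222222) = −0.75 · ln(0.703704) = −0.75 · (-0.351397) = 0.2635.

0.2635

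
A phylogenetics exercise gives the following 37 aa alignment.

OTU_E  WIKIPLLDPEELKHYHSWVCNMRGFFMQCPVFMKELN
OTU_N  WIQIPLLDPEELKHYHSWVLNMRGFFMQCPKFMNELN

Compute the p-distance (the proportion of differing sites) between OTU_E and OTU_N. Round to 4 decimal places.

0.1081

The sequences differ at positions 3 (K/Q), 20 (C/L), 31 (V/K), 34 (K/N).
There are 4 differences over 37 sites, so p = 4/37 = 0.1081.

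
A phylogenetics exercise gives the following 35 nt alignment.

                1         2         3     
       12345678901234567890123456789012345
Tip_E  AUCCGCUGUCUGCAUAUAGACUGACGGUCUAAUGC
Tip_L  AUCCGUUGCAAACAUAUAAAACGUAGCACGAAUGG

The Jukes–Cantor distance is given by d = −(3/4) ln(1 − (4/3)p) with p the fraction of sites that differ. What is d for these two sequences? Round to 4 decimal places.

The sequences differ at positions 6 (C/U), 9 (U/C), 10 (C/A), 11 (U/A), 12 (G/A), 19 (G/A), 21 (C/A), 22 (U/C), 24 (A/U), 25 (C/A), 27 (G/C), 28 (U/A), 30 (U/G), 35 (C/G).
p = 14/35 = 0.400000.
d = −0.75 · ln(1 − (4/3)·0.400000) = −0.75 · ln(0.466667) = −0.75 · (-0.762139) = 0.5716.

0.5716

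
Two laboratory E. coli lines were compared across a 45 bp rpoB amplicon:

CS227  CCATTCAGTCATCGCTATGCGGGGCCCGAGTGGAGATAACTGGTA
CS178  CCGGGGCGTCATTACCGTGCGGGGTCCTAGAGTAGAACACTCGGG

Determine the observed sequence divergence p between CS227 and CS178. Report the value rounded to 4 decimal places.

Mismatches occur at site 3 (A/G), site 4 (T/G), site 5 (T/G), site 6 (C/G), site 7 (A/C), site 13 (C/T), site 14 (G/A), site 16 (T/C), site 17 (A/G), site 25 (C/T), site 28 (G/T), site 31 (T/A), site 33 (G/T), site 37 (T/A), site 38 (A/C), site 42 (G/C), site 44 (T/G), site 45 (A/G).
There are 18 differences over 45 sites, so p = 18/45 = 0.4000.

0.4000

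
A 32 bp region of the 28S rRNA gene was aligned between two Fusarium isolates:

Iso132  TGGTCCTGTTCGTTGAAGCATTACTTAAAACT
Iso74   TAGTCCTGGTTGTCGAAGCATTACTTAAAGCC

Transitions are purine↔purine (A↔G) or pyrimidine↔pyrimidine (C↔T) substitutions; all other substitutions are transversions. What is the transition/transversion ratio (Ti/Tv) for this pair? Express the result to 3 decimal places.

5.000

The sequences differ at positions 2 (G/A, transition), 9 (T/G, transversion), 11 (C/T, transition), 14 (T/C, transition), 30 (A/G, transition), 32 (T/C, transition).
Of the 6 differences, 5 transitions and 1 transversion, so Ti/Tv = 5/1 = 5.000.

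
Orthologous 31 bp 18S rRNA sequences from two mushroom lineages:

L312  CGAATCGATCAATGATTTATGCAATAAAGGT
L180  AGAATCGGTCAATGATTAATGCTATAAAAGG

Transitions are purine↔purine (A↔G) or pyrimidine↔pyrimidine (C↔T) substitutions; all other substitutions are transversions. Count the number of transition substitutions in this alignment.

2

The sequences differ at positions 1 (C/A, transversion), 8 (A/G, transition), 18 (T/A, transversion), 23 (A/T, transversion), 29 (G/A, transition), 31 (T/G, transversion).
Of the 6 differences, 2 transitions and 4 transversions, so the answer is 2.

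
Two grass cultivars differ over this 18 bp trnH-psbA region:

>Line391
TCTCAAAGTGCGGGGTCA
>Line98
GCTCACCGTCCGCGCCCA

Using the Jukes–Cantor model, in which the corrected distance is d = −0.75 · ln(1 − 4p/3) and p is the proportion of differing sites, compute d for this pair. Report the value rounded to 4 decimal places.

Differing sites — 1:T/G; 6:A/C; 7:A/C; 10:G/C; 13:G/C; 15:G/C; 16:T/C.
p = 7/18 = 0.388889.
d = −0.75 · ln(1 − (4/3)·0.388889) = −0.75 · ln(0.481481) = −0.75 · (-0.730889) = 0.5482.

0.5482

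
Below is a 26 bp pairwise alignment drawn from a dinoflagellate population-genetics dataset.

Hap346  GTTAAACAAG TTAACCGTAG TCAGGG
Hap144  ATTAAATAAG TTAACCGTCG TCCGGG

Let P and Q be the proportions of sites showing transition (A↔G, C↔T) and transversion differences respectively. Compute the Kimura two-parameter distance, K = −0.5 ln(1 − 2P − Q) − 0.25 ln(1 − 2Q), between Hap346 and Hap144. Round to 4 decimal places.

Mismatches occur at site 1 (G/A, transition), site 7 (C/T, transition), site 19 (A/C, transversion), site 23 (A/C, transversion).
Of the 4 differences, 2 transitions and 2 transversions over 26 sites: P = 2/26 = 0.076923, Q = 2/26 = 0.076923.
d = −0.5·ln(0.769231) − 0.25·ln(0.846154) = −0.5·(-0.262364) − 0.25·(-0.167054) = 0.1729.

0.1729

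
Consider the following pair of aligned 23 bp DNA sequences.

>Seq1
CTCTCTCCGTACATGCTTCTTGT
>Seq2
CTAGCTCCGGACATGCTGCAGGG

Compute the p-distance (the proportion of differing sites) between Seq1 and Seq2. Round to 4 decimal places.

0.3043

The sequences differ at positions 3 (C/A), 4 (T/G), 10 (T/G), 18 (T/G), 20 (T/A), 21 (T/G), 23 (T/G).
There are 7 differences over 23 sites, so p = 7/23 = 0.3043.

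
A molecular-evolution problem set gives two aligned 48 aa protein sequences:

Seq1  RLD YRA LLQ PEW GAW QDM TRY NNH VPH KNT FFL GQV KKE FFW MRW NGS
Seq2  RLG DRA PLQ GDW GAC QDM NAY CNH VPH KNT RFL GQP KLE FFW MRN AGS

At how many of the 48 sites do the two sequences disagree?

Differing sites — 3:D/G; 4:Y/D; 7:L/P; 10:P/G; 11:E/D; 15:W/C; 19:T/N; 20:R/A; 22:N/C; 31:F/R; 36:V/P; 38:K/L; 45:W/N; 46:N/A.
That gives 14 mismatches out of 48 aligned sites, so the Hamming distance is 14.

14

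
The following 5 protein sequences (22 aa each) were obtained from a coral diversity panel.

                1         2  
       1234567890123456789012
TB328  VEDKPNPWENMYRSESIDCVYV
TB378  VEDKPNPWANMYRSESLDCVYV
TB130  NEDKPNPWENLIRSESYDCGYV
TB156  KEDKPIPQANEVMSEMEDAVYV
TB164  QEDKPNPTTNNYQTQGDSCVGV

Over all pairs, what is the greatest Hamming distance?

14

Pairwise Hamming distances:
  TB328 vs TB378: 2
  TB328 vs TB130: 5
  TB328 vs TB156: 10
  TB328 vs TB164: 11
  TB378 vs TB130: 6
  TB378 vs TB156: 9
  TB378 vs TB164: 11
  TB130 vs TB156: 11
  TB130 vs TB164: 13
  TB156 vs TB164: 14
The largest is 14, between TB156 and TB164.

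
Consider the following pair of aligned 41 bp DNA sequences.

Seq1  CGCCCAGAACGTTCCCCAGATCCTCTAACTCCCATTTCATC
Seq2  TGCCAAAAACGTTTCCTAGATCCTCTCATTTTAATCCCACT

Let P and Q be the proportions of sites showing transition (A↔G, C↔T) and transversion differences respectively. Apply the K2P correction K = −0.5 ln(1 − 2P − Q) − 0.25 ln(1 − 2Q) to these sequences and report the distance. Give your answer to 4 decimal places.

0.5100

Differing sites — 1:C/T (Ti); 5:C/A (Tv); 7:G/A (Ti); 14:C/T (Ti); 17:C/T (Ti); 27:A/C (Tv); 29:C/T (Ti); 31:C/T (Ti); 32:C/T (Ti); 33:C/A (Tv); 36:T/C (Ti); 37:T/C (Ti); 40:T/C (Ti); 41:C/T (Ti).
Of the 14 differences, 11 transitions and 3 transversions over 41 sites: P = 11/41 = 0.268293, Q = 3/41 = 0.073171.
d = −0.5·ln(0.390243) − 0.25·ln(0.853658) = −0.5·(-0.940986) − 0.25·(-0.158225) = 0.5100.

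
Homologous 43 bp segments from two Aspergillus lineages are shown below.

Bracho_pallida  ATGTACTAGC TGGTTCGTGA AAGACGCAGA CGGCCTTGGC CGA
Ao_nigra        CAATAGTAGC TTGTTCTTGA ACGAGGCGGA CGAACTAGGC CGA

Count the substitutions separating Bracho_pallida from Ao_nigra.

Differing sites — 1:A/C; 2:T/A; 3:G/A; 6:C/G; 12:G/T; 17:G/T; 22:A/C; 25:C/G; 28:A/G; 33:G/A; 34:C/A; 37:T/A.
That gives 12 mismatches out of 43 aligned sites, so the Hamming distance is 12.

12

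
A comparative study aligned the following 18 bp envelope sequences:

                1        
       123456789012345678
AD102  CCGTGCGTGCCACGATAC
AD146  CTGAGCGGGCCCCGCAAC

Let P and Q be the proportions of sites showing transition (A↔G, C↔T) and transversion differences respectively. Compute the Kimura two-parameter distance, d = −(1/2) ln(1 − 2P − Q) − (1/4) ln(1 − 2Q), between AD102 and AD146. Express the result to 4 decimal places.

0.4490

Differing sites — 2:C/T (Ti); 4:T/A (Tv); 8:T/G (Tv); 12:A/C (Tv); 15:A/C (Tv); 16:T/A (Tv).
Of the 6 differences, 1 transition and 5 transversions over 18 sites: P = 1/18 = 0.055556, Q = 5/18 = 0.277778.
d = −0.5·ln(0.611110) − 0.25·ln(0.444444) = −0.5·(-0.492478) − 0.25·(-0.810931) = 0.4490.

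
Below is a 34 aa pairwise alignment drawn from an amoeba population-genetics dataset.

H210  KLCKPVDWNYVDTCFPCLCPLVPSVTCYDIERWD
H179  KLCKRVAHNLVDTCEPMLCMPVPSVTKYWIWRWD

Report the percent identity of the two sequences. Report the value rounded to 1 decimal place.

67.6%

Mismatches occur at site 5 (P/R), site 7 (D/A), site 8 (W/H), site 10 (Y/L), site 15 (F/E), site 17 (C/M), site 20 (P/M), site 21 (L/P), site 27 (C/K), site 29 (D/W), site 31 (E/W).
23 of the 34 sites match, so the percent identity is 23/34 × 100 = 67.6%.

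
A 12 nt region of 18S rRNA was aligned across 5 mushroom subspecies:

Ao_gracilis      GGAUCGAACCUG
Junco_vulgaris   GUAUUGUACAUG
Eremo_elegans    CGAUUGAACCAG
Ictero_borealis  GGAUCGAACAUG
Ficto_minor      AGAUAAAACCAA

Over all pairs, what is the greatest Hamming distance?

8

Pairwise Hamming distances:
  Ao_gracilis vs Junco_vulgaris: 4
  Ao_gracilis vs Eremo_elegans: 3
  Ao_gracilis vs Ictero_borealis: 1
  Ao_gracilis vs Ficto_minor: 5
  Junco_vulgaris vs Eremo_elegans: 5
  Junco_vulgaris vs Ictero_borealis: 3
  Junco_vulgaris vs Ficto_minor: 8
  Eremo_elegans vs Ictero_borealis: 4
  Eremo_elegans vs Ficto_minor: 4
  Ictero_borealis vs Ficto_minor: 6
The largest is 8, between Junco_vulgaris and Ficto_minor.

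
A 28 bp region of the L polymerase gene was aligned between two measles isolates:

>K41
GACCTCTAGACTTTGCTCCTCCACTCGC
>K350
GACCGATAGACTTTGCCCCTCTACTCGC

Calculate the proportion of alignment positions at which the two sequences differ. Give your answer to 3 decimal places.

0.143

The sequences differ at positions 5 (T/G), 6 (C/A), 17 (T/C), 22 (C/T).
There are 4 differences over 28 sites, so p = 4/28 = 0.143.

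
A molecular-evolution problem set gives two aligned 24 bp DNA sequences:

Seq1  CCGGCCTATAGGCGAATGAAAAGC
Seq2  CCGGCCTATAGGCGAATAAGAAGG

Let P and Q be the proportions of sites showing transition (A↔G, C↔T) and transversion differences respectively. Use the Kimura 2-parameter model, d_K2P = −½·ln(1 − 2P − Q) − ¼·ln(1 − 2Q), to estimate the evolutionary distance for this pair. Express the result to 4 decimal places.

Mismatches occur at site 18 (G→A, transition), site 20 (A→G, transition), site 24 (C→G, transversion).
Of the 3 differences, 2 transitions and 1 transversion over 24 sites: P = 2/24 = 0.083333, Q = 1/24 = 0.041667.
d = −0.5·ln(0.791667) − 0.25·ln(0.916666) = −0.5·(-0.233614) − 0.25·(-0.087012) = 0.1386.

0.1386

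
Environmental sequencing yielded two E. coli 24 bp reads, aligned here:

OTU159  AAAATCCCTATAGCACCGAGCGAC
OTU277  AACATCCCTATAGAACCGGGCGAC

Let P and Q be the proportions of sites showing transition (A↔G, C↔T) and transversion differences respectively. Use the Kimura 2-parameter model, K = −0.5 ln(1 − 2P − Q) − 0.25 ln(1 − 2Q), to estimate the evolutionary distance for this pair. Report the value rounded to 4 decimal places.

Mismatches occur at site 3 (A↔C, transversion), site 14 (C↔A, transversion), site 19 (A↔G, transition).
Of the 3 differences, 1 transition and 2 transversions over 24 sites: P = 1/24 = 0.041667, Q = 2/24 = 0.083333.
d = −0.5·ln(0.833333) − 0.25·ln(0.833334) = −0.5·(-0.182322) − 0.25·(-0.182321) = 0.1367.

0.1367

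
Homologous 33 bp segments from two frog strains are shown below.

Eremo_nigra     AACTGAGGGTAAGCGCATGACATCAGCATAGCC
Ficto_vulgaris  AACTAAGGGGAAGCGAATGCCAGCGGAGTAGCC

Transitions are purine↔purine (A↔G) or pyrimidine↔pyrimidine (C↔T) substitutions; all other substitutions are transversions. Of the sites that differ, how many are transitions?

Differing sites — 5:G/A (Ti); 10:T/G (Tv); 16:C/A (Tv); 20:A/C (Tv); 23:T/G (Tv); 25:A/G (Ti); 27:C/A (Tv); 28:A/G (Ti).
Of the 8 differences, 3 transitions and 5 transversions, so the answer is 3.

3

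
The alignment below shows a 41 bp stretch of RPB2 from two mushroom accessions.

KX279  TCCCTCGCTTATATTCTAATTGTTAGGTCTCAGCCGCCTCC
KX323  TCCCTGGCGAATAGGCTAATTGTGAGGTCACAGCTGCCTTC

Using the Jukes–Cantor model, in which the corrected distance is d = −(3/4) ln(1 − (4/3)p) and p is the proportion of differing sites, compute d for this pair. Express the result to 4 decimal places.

Mismatches occur at site 6 (C/G), site 9 (T/G), site 10 (T/A), site 14 (T/G), site 15 (T/G), site 24 (T/G), site 30 (T/A), site 35 (C/T), site 40 (C/T).
p = 9/41 = 0.219512.
d = −0.75 · ln(1 − (4/3)·0.219512) = −0.75 · ln(0.707317) = −0.75 · (-0.346276) = 0.2597.

0.2597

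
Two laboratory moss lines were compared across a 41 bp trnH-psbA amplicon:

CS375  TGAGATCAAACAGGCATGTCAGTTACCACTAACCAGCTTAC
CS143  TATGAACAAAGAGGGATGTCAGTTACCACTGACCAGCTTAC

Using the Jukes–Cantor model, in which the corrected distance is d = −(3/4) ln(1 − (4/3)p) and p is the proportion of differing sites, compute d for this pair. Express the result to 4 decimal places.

0.1628

Differing sites — 2:G/A; 3:A/T; 6:T/A; 11:C/G; 15:C/G; 31:A/G.
p = 6/41 = 0.146341.
d = −0.75 · ln(1 − (4/3)·0.146341) = −0.75 · ln(0.804879) = −0.75 · (-0.217063) = 0.1628.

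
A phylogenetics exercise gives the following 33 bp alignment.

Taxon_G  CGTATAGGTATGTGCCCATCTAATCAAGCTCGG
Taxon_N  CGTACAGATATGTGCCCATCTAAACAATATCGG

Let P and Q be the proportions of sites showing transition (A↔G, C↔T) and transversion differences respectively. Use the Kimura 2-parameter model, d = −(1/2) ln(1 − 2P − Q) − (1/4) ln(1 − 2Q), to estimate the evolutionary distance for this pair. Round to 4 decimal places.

The sequences differ at positions 5 (T/C, transition), 8 (G/A, transition), 24 (T/A, transversion), 28 (G/T, transversion), 29 (C/A, transversion).
Of the 5 differences, 2 transitions and 3 transversions over 33 sites: P = 2/33 = 0.060606, Q = 3/33 = 0.090909.
d = −0.5·ln(0.787879) − 0.25·ln(0.818182) = −0.5·(-0.238411) − 0.25·(-0.200670) = 0.1694.

0.1694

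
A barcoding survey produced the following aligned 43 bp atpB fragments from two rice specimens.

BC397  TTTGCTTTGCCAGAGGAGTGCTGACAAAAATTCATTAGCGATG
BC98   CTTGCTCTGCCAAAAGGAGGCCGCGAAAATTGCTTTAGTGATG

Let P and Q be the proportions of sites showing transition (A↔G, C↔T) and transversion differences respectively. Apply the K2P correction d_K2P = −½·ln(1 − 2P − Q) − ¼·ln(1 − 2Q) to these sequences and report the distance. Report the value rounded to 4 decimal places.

0.4401

Differing sites — 1:T/C (Ti); 7:T/C (Ti); 13:G/A (Ti); 15:G/A (Ti); 17:A/G (Ti); 18:G/A (Ti); 19:T/G (Tv); 22:T/C (Ti); 24:A/C (Tv); 25:C/G (Tv); 30:A/T (Tv); 32:T/G (Tv); 34:A/T (Tv); 39:C/T (Ti).
Of the 14 differences, 8 transitions and 6 transversions over 43 sites: P = 8/43 = 0.186047, Q = 6/43 = 0.139535.
d = −0.5·ln(0.488371) − 0.25·ln(0.720930) = −0.5·(-0.716680) − 0.25·(-0.327213) = 0.4401.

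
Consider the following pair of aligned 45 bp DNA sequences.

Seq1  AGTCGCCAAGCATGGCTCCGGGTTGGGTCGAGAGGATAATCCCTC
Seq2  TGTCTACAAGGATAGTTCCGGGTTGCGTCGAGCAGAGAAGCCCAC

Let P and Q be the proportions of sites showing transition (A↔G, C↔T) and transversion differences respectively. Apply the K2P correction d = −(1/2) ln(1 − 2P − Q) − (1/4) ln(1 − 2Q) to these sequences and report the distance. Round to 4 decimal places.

Differing sites — 1:A/T (Tv); 5:G/T (Tv); 6:C/A (Tv); 11:C/G (Tv); 14:G/A (Ti); 16:C/T (Ti); 26:G/C (Tv); 33:A/C (Tv); 34:G/A (Ti); 37:T/G (Tv); 40:T/G (Tv); 44:T/A (Tv).
Of the 12 differences, 3 transitions and 9 transversions over 45 sites: P = 3/45 = 0.066667, Q = 9/45 = 0.200000.
d = −0.5·ln(0.666666) − 0.25·ln(0.600000) = −0.5·(-0.405466) − 0.25·(-0.510826) = 0.3304.

0.3304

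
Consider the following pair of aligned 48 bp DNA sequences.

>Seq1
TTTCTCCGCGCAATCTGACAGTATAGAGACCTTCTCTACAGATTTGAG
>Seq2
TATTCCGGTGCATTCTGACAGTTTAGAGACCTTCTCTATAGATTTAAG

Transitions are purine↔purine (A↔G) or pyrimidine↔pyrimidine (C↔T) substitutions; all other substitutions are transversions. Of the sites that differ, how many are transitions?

The sequences differ at positions 2 (T/A, transversion), 4 (C/T, transition), 5 (T/C, transition), 7 (C/G, transversion), 9 (C/T, transition), 13 (A/T, transversion), 23 (A/T, transversion), 39 (C/T, transition), 46 (G/A, transition).
Of the 9 differences, 5 transitions and 4 transversions, so the answer is 5.

5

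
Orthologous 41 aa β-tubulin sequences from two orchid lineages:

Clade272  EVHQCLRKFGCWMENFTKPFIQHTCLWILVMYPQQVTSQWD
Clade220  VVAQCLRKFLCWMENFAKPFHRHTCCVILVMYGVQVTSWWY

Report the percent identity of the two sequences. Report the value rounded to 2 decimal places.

Mismatches occur at site 1 (E/V), site 3 (H/A), site 10 (G/L), site 17 (T/A), site 21 (I/H), site 22 (Q/R), site 26 (L/C), site 27 (W/V), site 33 (P/G), site 34 (Q/V), site 39 (Q/W), site 41 (D/Y).
29 of the 41 sites match, so the percent identity is 29/41 × 100 = 70.73%.

70.73%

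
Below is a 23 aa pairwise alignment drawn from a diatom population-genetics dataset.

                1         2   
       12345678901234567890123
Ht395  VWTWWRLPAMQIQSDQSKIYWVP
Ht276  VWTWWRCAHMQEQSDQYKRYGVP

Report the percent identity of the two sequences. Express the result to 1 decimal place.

Differing sites — 7:L/C; 8:P/A; 9:A/H; 12:I/E; 17:S/Y; 19:I/R; 21:W/G.
16 of the 23 sites match, so the percent identity is 16/23 × 100 = 69.6%.

69.6%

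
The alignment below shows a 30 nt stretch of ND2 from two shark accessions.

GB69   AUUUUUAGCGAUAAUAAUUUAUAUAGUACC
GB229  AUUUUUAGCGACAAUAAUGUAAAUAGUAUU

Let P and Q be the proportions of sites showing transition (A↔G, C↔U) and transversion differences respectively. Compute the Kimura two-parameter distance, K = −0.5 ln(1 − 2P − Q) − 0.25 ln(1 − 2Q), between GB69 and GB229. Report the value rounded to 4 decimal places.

0.1909

Mismatches occur at site 12 (U→C, transition), site 19 (U→G, transversion), site 22 (U→A, transversion), site 29 (C→U, transition), site 30 (C→U, transition).
Of the 5 differences, 3 transitions and 2 transversions over 30 sites: P = 3/30 = 0.100000, Q = 2/30 = 0.066667.
d = −0.5·ln(0.733333) − 0.25·ln(0.866666) = −0.5·(-0.310155) − 0.25·(-0.143102) = 0.1909.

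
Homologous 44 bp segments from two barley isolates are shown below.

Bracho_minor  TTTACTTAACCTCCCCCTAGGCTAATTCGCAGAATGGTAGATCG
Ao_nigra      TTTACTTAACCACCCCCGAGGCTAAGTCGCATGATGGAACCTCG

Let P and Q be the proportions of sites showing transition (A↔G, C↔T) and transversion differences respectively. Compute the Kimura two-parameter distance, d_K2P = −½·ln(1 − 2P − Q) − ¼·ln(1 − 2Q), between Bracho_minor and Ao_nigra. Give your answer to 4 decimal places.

Differing sites — 12:T/A (Tv); 18:T/G (Tv); 26:T/G (Tv); 32:G/T (Tv); 33:A/G (Ti); 38:T/A (Tv); 40:G/C (Tv); 41:A/C (Tv).
Of the 8 differences, 1 transition and 7 transversions over 44 sites: P = 1/44 = 0.022727, Q = 7/44 = 0.159091.
d = −0.5·ln(0.795455) − 0.25·ln(0.681818) = −0.5·(-0.228841) − 0.25·(-0.382993) = 0.2102.

0.2102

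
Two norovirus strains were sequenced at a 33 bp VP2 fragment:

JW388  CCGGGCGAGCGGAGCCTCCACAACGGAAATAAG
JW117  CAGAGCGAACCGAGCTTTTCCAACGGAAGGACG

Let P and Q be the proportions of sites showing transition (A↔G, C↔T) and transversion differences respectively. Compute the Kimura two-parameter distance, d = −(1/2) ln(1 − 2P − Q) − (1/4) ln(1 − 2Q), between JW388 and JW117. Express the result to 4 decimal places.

0.4522

Differing sites — 2:C/A (Tv); 4:G/A (Ti); 9:G/A (Ti); 11:G/C (Tv); 16:C/T (Ti); 18:C/T (Ti); 19:C/T (Ti); 20:A/C (Tv); 29:A/G (Ti); 30:T/G (Tv); 32:A/C (Tv).
Of the 11 differences, 6 transitions and 5 transversions over 33 sites: P = 6/33 = 0.181818, Q = 5/33 = 0.151515.
d = −0.5·ln(0.484849) − 0.25·ln(0.696970) = −0.5·(-0.723918) − 0.25·(-0.361013) = 0.4522.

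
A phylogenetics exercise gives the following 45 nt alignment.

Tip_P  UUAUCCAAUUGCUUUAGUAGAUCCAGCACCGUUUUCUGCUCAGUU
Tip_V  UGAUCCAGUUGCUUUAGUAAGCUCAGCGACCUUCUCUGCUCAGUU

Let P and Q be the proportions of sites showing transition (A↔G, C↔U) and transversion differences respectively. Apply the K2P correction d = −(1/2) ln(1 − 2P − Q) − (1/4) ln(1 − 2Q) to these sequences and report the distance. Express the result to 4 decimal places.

The sequences differ at positions 2 (U/G, transversion), 8 (A/G, transition), 20 (G/A, transition), 21 (A/G, transition), 22 (U/C, transition), 23 (C/U, transition), 28 (A/G, transition), 29 (C/A, transversion), 31 (G/C, transversion), 34 (U/C, transition).
Of the 10 differences, 7 transitions and 3 transversions over 45 sites: P = 7/45 = 0.155556, Q = 3/45 = 0.066667.
d = −0.5·ln(0.622221) − 0.25·ln(0.866666) = −0.5·(-0.474460) − 0.25·(-0.143102) = 0.2730.

0.2730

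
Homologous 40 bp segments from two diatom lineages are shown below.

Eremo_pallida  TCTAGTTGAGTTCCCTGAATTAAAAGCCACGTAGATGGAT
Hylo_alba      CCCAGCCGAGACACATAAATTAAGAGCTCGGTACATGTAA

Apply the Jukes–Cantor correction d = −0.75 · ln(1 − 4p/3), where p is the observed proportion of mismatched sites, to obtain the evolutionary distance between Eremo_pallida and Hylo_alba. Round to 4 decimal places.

0.5716

Mismatches occur at site 1 (T→C), site 3 (T→C), site 6 (T→C), site 7 (T→C), site 11 (T→A), site 12 (T→C), site 13 (C→A), site 15 (C→A), site 17 (G→A), site 24 (A→G), site 28 (C→T), site 29 (A→C), site 30 (C→G), site 34 (G→C), site 38 (G→T), site 40 (T→A).
p = 16/40 = 0.400000.
d = −0.75 · ln(1 − (4/3)·0.400000) = −0.75 · ln(0.466667) = −0.75 · (-0.762139) = 0.5716.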